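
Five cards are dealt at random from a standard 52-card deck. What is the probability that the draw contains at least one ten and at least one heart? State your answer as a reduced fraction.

There are C(52,5) = 2598960 possible draws.
By inclusion-exclusion on the complements, draws missing all tens or all hearts: C(48,5) + C(39,5) − C(36,5) = 1712304 + 575757 − 376992 = 1911069.
So draws with at least one of each: 2598960 − 1911069 = 687891, probability 687891/2598960 = 229297/866320.

229297/866320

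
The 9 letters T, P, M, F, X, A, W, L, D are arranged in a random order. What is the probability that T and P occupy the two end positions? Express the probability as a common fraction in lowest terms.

1/36

There are 9! = 362880 arrangements.
Place T and P at the ends in 2 ways, arrange the remaining 7 in 7! = 5040 ways: 2·5040 = 10080.
Probability = 10080/362880 = 1/36.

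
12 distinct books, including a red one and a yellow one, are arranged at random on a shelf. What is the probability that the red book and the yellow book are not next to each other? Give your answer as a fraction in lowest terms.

There are 12! = 479001600 arrangements.
Arrangements with the red book and the yellow book adjacent: 2·11! = 79833600.
So not adjacent: 479001600 − 79833600 = 399168000, probability 399168000/479001600 = 5/6.

5/6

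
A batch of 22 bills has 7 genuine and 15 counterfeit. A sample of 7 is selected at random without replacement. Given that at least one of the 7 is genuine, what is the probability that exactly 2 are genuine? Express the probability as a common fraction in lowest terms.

1911/4973

Work in counts. Selections with at least one genuine: C(22,7) − C(15,7) = 170544 − 6435 = 164109.
Of those, selections where exactly 2 are genuine: C(7,2)·C(15,5) = 21·3003 = 63063.
Conditional probability = 63063/164109 = 1911/4973.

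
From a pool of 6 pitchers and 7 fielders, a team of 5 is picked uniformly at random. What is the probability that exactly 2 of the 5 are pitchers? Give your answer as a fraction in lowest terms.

175/429

Total number of selections: C(13,5) = 1287.
Selections with exactly 2 pitchers: choose 2 of the 6 pitchers and 3 of the 7 fielders, C(6,2)·C(7,3) = 15·35 = 525.
Probability = 525/1287 = 175/429.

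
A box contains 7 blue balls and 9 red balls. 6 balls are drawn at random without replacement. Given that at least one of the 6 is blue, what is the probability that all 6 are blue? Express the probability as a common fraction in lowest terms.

Work in counts. Selections with at least one blue: C(16,6) − C(9,6) = 8008 − 84 = 7924.
Of those, selections where all 6 are blue: C(7,6) = 7.
Conditional probability = 7/7924 = 1/1132.

1/1132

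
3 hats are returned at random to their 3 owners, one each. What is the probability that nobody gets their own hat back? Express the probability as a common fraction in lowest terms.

1/3

There are 3! = 6 assignments.
By inclusion-exclusion, assignments with no fixed points: C(3,0)·3! − C(3,1)·2! + C(3,2)·1! − C(3,3)·0! = 2.
Probability = 2/6 = 1/3.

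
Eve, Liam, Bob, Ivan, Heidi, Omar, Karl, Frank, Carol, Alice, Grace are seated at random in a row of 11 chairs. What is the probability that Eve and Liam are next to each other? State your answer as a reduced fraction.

2/11

There are 11! = 39916800 arrangements.
Treat Eve and Liam as a block: 10! arrangements of the blocks × 2 orders within the block = 2·3628800 = 7257600.
Probability = 7257600/39916800 = 2/11.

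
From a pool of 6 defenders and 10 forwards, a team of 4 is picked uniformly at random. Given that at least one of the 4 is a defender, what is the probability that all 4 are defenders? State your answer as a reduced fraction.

Work in counts. Selections with at least one defender: C(16,4) − C(10,4) = 1820 − 210 = 1610.
Of those, selections where all 4 are defenders: C(6,4) = 15.
Conditional probability = 15/1610 = 3/322.

3/322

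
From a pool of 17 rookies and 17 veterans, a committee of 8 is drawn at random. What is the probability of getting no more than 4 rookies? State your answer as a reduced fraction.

Total selections: C(34,8) = 18156204.
Favorable selections (no more than 4 rookies): C(17,0)·C(17,8) + C(17,1)·C(17,7) + C(17,2)·C(17,6) + C(17,3)·C(17,5) + C(17,4)·C(17,4) = 24310 + 330616 + 1683136 + 4207840 + 5664400 = 11910302.
Probability = 11910302/18156204 = 350303/534006.

350303/534006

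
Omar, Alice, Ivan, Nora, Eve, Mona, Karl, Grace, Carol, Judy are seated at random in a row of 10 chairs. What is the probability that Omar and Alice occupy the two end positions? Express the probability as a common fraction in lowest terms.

1/45

There are 10! = 3628800 arrangements.
Place Omar and Alice at the ends in 2 ways, arrange the remaining 8 in 8! = 40320 ways: 2·40320 = 80640.
Probability = 80640/3628800 = 1/45.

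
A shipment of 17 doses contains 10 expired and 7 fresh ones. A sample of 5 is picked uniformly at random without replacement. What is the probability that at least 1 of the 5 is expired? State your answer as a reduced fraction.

Total selections: C(17,5) = 6188.
Favorable selections (at least 1 expired): C(10,1)·C(7,4) + C(10,2)·C(7,3) + C(10,3)·C(7,2) + C(10,4)·C(7,1) + C(10,5)·C(7,0) = 350 + 1575 + 2520 + 1470 + 252 = 6167.
Probability = 6167/6188 = 881/884.

881/884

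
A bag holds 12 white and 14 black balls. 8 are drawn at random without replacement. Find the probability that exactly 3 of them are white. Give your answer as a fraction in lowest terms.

The sample space is all 8-subsets of the 26: C(26,8) = 1562275.
Selections with exactly 3 white: choose 3 of the 12 white and 5 of the 14 black, C(12,3)·C(14,5) = 220·2002 = 440440.
Probability = 440440/1562275 = 616/2185.

616/2185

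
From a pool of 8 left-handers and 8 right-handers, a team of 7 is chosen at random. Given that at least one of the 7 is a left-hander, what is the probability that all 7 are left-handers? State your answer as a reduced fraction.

Work in counts. Selections with at least one left-hander: C(16,7) − C(8,7) = 11440 − 8 = 11432.
Of those, selections where all 7 are left-handers: C(8,7) = 8.
Conditional probability = 8/11432 = 1/1429.

1/1429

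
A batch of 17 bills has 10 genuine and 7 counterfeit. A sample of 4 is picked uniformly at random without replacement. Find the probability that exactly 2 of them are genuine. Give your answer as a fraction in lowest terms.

27/68

There are C(17,4) = 2380 ways to choose 4 from 17.
Selections with exactly 2 genuine: choose 2 of the 10 genuine and 2 of the 7 counterfeit, C(10,2)·C(7,2) = 45·21 = 945.
Probability = 945/2380 = 27/68.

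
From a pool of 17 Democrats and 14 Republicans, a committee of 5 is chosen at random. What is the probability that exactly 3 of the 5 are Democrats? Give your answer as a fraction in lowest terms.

8840/24273

There are C(31,5) = 169911 ways to choose 5 from 31.
Selections with exactly 3 Democrats: choose 3 of the 17 Democrats and 2 of the 14 Republicans, C(17,3)·C(14,2) = 680·91 = 61880.
Probability = 61880/169911 = 8840/24273.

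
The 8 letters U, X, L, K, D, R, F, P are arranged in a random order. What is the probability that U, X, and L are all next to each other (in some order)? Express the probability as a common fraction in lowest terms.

3/28

There are 8! = 40320 arrangements.
Treat the three as one block: 6! placements × 3! orders within the block = 720·6 = 4320.
Probability = 4320/40320 = 3/28.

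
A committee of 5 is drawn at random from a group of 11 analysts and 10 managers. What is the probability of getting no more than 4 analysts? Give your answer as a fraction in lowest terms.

Total selections: C(21,5) = 20349.
Favorable selections (no more than 4 analysts): C(11,0)·C(10,5) + C(11,1)·C(10,4) + C(11,2)·C(10,3) + C(11,3)·C(10,2) + C(11,4)·C(10,1) = 252 + 2310 + 6600 + 7425 + 3300 = 19887.
Probability = 19887/20349 = 947/969.

947/969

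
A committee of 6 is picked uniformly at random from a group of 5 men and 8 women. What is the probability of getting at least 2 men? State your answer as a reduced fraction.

Total selections: C(13,6) = 1716.
Favorable selections (at least 2 men): C(5,2)·C(8,4) + C(5,3)·C(8,3) + C(5,4)·C(8,2) + C(5,5)·C(8,1) = 700 + 560 + 140 + 8 = 1408.
Probability = 1408/1716 = 32/39.

32/39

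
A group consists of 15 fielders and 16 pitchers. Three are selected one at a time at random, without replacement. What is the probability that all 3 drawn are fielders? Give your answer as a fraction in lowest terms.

91/899

Multiply the conditional probabilities at each draw: 15/31 · 14/30 · 13/29 = 2730/26970 = 91/899.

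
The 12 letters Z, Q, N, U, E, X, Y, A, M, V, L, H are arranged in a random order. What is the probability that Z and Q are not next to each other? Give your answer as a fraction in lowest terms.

5/6

There are 12! = 479001600 arrangements.
Arrangements with Z and Q adjacent: 2·11! = 79833600.
So not adjacent: 479001600 − 79833600 = 399168000, probability 399168000/479001600 = 5/6.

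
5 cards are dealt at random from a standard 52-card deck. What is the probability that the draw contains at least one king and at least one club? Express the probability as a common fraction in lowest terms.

There are C(52,5) = 2598960 possible draws.
By inclusion-exclusion on the complements, draws missing all kings or all clubs: C(48,5) + C(39,5) − C(36,5) = 1712304 + 575757 − 376992 = 1911069.
So draws with at least one of each: 2598960 − 1911069 = 687891, probability 687891/2598960 = 229297/866320.

229297/866320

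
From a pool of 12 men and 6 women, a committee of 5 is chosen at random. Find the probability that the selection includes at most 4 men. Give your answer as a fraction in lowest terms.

Total selections: C(18,5) = 8568.
The complement is exactly 5 men: C(12,5)·C(6,0) = 792.
Probability = 1 − 792/8568 = 7776/8568 = 108/119.

108/119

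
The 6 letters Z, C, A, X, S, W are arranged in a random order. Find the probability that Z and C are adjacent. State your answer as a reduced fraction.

There are 6! = 720 arrangements.
Treat Z and C as a block: 5! arrangements of the blocks × 2 orders within the block = 2·120 = 240.
Probability = 240/720 = 1/3.

1/3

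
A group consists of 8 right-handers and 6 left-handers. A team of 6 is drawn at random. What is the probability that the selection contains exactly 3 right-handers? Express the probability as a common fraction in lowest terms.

The sample space is all 6-subsets of the 14: C(14,6) = 3003.
Selections with exactly 3 right-handers: choose 3 of the 8 right-handers and 3 of the 6 left-handers, C(8,3)·C(6,3) = 56·20 = 1120.
Probability = 1120/3003 = 160/429.

160/429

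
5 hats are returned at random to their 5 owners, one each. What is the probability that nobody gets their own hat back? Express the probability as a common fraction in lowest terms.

There are 5! = 120 assignments.
By inclusion-exclusion, assignments with no fixed points: C(5,0)·5! − C(5,1)·4! + C(5,2)·3! − C(5,3)·2! + C(5,4)·1! − C(5,5)·0! = 44.
Probability = 44/120 = 11/30.

11/30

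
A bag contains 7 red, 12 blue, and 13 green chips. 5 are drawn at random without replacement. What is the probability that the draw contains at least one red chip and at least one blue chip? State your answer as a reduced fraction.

19147/28768

There are C(32,5) = 201376 possible draws.
By inclusion-exclusion on the complements, draws missing all red or all blue: C(25,5) + C(20,5) − C(13,5) = 53130 + 15504 − 1287 = 67347.
So draws with at least one of each: 201376 − 67347 = 134029, probability 134029/201376 = 19147/28768.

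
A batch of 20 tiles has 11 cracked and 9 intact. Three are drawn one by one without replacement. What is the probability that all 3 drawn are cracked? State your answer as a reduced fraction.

11/76

Multiply the conditional probabilities at each draw: 11/20 · 10/19 · 9/18 = 990/6840 = 11/76.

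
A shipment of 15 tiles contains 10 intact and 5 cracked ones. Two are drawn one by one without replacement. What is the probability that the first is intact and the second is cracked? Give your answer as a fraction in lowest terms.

Multiply the conditional probabilities at each draw: 10/15 · 5/14 = 50/210 = 5/21.

5/21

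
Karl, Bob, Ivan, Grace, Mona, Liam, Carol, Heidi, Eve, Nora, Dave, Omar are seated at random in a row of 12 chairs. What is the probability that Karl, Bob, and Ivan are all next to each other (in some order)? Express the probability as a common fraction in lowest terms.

1/22

There are 12! = 479001600 arrangements.
Treat the three as one block: 10! placements × 3! orders within the block = 3628800·6 = 21772800.
Probability = 21772800/479001600 = 1/22.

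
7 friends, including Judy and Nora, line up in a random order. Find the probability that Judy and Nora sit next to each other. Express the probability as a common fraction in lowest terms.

2/7

There are 7! = 5040 arrangements.
Treat Judy and Nora as a block: 6! arrangements of the blocks × 2 orders within the block = 2·720 = 1440.
Probability = 1440/5040 = 2/7.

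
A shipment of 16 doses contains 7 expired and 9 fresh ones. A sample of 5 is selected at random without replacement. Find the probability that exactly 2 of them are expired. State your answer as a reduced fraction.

There are C(16,5) = 4368 ways to choose 5 from 16.
Selections with exactly 2 expired: choose 2 of the 7 expired and 3 of the 9 fresh, C(7,2)·C(9,3) = 21·84 = 1764.
Probability = 1764/4368 = 21/52.

21/52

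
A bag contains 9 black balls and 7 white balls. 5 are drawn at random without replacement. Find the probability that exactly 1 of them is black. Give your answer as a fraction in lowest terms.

Total number of selections: C(16,5) = 4368.
Selections with exactly 1 black: choose 1 of the 9 black and 4 of the 7 white, C(9,1)·C(7,4) = 9·35 = 315.
Probability = 315/4368 = 15/208.

15/208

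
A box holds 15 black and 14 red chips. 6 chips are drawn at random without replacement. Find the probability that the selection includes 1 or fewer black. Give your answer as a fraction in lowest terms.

There are C(29,6) = 475020 ways to choose the 6.
Favorable selections (1 or fewer black): C(15,0)·C(14,6) + C(15,1)·C(14,5) = 3003 + 30030 = 33033.
Probability = 33033/475020 = 121/1740.

121/1740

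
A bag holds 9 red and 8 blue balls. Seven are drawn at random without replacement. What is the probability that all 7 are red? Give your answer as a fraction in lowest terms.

There are C(17,7) = 19448 possible selections.
Selections with all red: C(9,7) = 36.
Probability = 36/19448 = 9/4862.

9/4862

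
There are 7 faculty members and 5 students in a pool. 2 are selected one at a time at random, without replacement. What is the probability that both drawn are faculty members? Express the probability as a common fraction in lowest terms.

Multiply the conditional probabilities at each draw: 7/12 · 6/11 = 42/132 = 7/22.

7/22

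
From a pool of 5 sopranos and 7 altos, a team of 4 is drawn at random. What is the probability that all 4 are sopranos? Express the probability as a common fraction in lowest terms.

1/99

There are C(12,4) = 495 possible selections.
Selections with all sopranos: C(5,4) = 5.
Probability = 5/495 = 1/99.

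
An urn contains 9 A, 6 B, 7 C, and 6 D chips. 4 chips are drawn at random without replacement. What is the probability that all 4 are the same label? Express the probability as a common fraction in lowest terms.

191/20475

There are C(28,4) = 20475 ways to draw 4 chips.
All same label: C(9,4) + C(6,4) + C(7,4) + C(6,4) = 126 + 15 + 35 + 15 = 191.
Probability = 191/20475.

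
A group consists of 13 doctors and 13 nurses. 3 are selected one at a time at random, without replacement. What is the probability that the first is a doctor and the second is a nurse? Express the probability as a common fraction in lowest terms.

Multiply the conditional probabilities at each draw: 13/26 · 13/25 = 169/650 = 13/50.

13/50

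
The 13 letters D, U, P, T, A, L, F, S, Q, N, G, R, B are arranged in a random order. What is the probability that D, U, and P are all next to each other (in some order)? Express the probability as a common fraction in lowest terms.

1/26

There are 13! = 6227020800 arrangements.
Treat the three as one block: 11! placements × 3! orders within the block = 39916800·6 = 239500800.
Probability = 239500800/6227020800 = 1/26.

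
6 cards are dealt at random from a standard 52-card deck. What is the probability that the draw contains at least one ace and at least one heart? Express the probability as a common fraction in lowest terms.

6772177/20358520

There are C(52,6) = 20358520 possible draws.
By inclusion-exclusion on the complements, draws missing all aces or all hearts: C(48,6) + C(39,6) − C(36,6) = 12271512 + 3262623 − 1947792 = 13586343.
So draws with at least one of each: 20358520 − 13586343 = 6772177, probability 6772177/20358520.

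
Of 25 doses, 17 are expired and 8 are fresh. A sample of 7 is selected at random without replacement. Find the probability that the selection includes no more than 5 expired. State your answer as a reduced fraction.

There are C(25,7) = 480700 ways to choose the 7.
Count the complement (more than 5 expired): C(17,6)·C(8,1) + C(17,7)·C(8,0) = 99008 + 19448 = 118456.
Probability = 1 − 118456/480700 = 362244/480700 = 90561/120175.

90561/120175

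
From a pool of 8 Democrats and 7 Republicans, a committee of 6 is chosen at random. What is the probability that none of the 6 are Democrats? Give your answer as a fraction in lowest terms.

There are C(15,6) = 5005 possible selections.
Selections with no Democrats (all Republicans): C(7,6) = 7.
Probability = 7/5005 = 1/715.

1/715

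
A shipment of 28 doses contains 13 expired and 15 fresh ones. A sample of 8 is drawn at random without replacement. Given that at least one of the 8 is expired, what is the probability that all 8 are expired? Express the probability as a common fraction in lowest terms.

Work in counts. Selections with at least one expired: C(28,8) − C(15,8) = 3108105 − 6435 = 3101670.
Of those, selections where all 8 are expired: C(13,8) = 1287.
Conditional probability = 1287/3101670 = 1/2410.

1/2410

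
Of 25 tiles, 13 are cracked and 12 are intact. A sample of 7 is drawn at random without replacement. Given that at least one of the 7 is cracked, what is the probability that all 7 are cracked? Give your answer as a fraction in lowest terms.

Work in counts. Selections with at least one cracked: C(25,7) − C(12,7) = 480700 − 792 = 479908.
Of those, selections where all 7 are cracked: C(13,7) = 1716.
Conditional probability = 1716/479908 = 3/839.

3/839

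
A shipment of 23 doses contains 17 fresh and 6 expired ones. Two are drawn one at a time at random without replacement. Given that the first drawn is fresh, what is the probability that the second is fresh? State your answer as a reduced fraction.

8/11

After removing one fresh, 22 remain: 16 fresh and 6 expired.
So the probability the next is fresh is 16/22 = 8/11.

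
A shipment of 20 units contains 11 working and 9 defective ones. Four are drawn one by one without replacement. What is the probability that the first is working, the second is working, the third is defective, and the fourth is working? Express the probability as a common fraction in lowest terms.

Multiply the conditional probabilities at each draw: 11/20 · 10/19 · 9/18 · 9/17 = 8910/116280 = 99/1292.

99/1292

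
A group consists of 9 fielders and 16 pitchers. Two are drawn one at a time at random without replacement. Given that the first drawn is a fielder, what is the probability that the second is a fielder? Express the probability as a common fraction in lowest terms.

After removing one fielder, 24 remain: 8 fielders and 16 pitchers.
So the probability the next is a fielder is 8/24 = 1/3.

1/3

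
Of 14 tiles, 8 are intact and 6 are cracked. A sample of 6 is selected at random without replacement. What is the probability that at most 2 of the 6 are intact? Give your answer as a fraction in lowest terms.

67/429

Total selections: C(14,6) = 3003.
Favorable selections (at most 2 intact): C(8,0)·C(6,6) + C(8,1)·C(6,5) + C(8,2)·C(6,4) = 1 + 48 + 420 = 469.
Probability = 469/3003 = 67/429.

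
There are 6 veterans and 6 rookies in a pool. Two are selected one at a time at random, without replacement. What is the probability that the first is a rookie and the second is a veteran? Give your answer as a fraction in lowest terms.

3/11

Multiply the conditional probabilities at each draw: 6/12 · 6/11 = 36/132 = 3/11.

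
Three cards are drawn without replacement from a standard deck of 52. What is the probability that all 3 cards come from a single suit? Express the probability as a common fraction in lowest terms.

22/425

There are C(52,3) = 22100 possible 3-card hands.
Hands of one suit: 4 suits × C(13,3) = 4·286 = 1144.
Probability = 1144/22100 = 22/425.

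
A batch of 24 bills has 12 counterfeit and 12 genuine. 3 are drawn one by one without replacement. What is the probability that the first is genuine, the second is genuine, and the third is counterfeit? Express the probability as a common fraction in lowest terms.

3/23

Multiply the conditional probabilities at each draw: 12/24 · 11/23 · 12/22 = 1584/12144 = 3/23.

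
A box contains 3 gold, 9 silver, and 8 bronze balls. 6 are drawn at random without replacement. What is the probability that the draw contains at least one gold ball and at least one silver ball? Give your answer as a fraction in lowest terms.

865/1292

There are C(20,6) = 38760 possible draws.
By inclusion-exclusion on the complements, draws missing all gold or all silver: C(17,6) + C(11,6) − C(8,6) = 12376 + 462 − 28 = 12810.
So draws with at least one of each: 38760 − 12810 = 25950, probability 25950/38760 = 865/1292.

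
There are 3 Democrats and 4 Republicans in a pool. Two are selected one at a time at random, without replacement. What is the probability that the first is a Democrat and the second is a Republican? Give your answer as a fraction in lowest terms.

Multiply the conditional probabilities at each draw: 3/7 · 4/6 = 12/42 = 2/7.

2/7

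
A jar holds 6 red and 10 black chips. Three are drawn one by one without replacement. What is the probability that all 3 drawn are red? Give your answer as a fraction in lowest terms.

Multiply the conditional probabilities at each draw: 6/16 · 5/15 · 4/14 = 120/3360 = 1/28.

1/28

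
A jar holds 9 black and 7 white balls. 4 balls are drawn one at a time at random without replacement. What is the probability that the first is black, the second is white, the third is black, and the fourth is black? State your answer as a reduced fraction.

21/260

Multiply the conditional probabilities at each draw: 9/16 · 7/15 · 8/14 · 7/13 = 3528/43680 = 21/260.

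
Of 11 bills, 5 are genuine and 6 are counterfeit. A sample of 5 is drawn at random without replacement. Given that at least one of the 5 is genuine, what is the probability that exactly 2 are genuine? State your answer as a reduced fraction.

Work in counts. Selections with at least one genuine: C(11,5) − C(6,5) = 462 − 6 = 456.
Of those, selections where exactly 2 are genuine: C(5,2)·C(6,3) = 10·20 = 200.
Conditional probability = 200/456 = 25/57.

25/57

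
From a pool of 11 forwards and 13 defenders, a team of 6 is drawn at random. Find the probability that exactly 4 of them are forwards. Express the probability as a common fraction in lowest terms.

585/3059

There are C(24,6) = 134596 ways to choose 6 from 24.
Selections with exactly 4 forwards: choose 4 of the 11 forwards and 2 of the 13 defenders, C(11,4)·C(13,2) = 330·78 = 25740.
Probability = 25740/134596 = 585/3059.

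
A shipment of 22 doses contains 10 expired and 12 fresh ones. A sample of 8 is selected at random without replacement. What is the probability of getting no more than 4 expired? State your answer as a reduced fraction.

Total selections: C(22,8) = 319770.
Count the complement (more than 4 expired): C(10,5)·C(12,3) + C(10,6)·C(12,2) + C(10,7)·C(12,1) + C(10,8)·C(12,0) = 55440 + 13860 + 1440 + 45 = 70785.
Probability = 1 − 70785/319770 = 248985/319770 = 503/646.

503/646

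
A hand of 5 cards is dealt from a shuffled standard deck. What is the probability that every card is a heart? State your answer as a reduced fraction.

There are C(52,5) = 2598960 possible 5-card hands.
Hands that are all hearts: C(13,5) = 1287.
Probability = 1287/2598960 = 33/66640.

33/66640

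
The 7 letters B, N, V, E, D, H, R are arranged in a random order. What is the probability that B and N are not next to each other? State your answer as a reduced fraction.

There are 7! = 5040 arrangements.
Arrangements with B and N adjacent: 2·6! = 1440.
So not adjacent: 5040 − 1440 = 3600, probability 3600/5040 = 5/7.

5/7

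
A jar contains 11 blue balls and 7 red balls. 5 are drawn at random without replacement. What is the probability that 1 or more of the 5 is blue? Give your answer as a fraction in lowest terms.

407/408

There are C(18,5) = 8568 ways to choose the 5.
Favorable selections (1 or more blue): C(11,1)·C(7,4) + C(11,2)·C(7,3) + C(11,3)·C(7,2) + C(11,4)·C(7,1) + C(11,5)·C(7,0) = 385 + 1925 + 3465 + 2310 + 462 = 8547.
Probability = 8547/8568 = 407/408.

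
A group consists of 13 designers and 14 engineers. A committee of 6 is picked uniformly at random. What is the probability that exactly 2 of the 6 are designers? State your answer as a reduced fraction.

The sample space is all 6-subsets of the 27: C(27,6) = 296010.
Selections with exactly 2 designers: choose 2 of the 13 designers and 4 of the 14 engineers, C(13,2)·C(14,4) = 78·1001 = 78078.
Probability = 78078/296010 = 91/345.

91/345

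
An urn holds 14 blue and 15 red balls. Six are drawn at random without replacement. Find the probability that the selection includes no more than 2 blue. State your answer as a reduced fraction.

Total selections: C(29,6) = 475020.
Favorable selections (no more than 2 blue): C(14,0)·C(15,6) + C(14,1)·C(15,5) + C(14,2)·C(15,4) = 5005 + 42042 + 124215 = 171262.
Probability = 171262/475020 = 941/2610.

941/2610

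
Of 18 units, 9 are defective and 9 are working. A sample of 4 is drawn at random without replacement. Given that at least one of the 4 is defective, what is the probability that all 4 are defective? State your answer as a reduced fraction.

Work in counts. Selections with at least one defective: C(18,4) − C(9,4) = 3060 − 126 = 2934.
Of those, selections where all 4 are defective: C(9,4) = 126.
Conditional probability = 126/2934 = 7/163.

7/163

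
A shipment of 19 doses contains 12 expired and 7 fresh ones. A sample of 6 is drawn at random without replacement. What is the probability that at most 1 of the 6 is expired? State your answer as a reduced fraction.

37/3876

Total selections: C(19,6) = 27132.
Favorable selections (at most 1 expired): C(12,0)·C(7,6) + C(12,1)·C(7,5) = 7 + 252 = 259.
Probability = 259/27132 = 37/3876.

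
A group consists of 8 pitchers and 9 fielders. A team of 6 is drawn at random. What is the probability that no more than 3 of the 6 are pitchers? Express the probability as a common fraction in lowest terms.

333/442

There are C(17,6) = 12376 ways to choose the 6.
Count the complement (more than 3 pitchers): C(8,4)·C(9,2) + C(8,5)·C(9,1) + C(8,6)·C(9,0) = 2520 + 504 + 28 = 3052.
Probability = 1 − 3052/12376 = 9324/12376 = 333/442.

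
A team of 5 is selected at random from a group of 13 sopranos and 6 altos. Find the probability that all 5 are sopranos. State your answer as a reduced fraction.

There are C(19,5) = 11628 possible selections.
Selections with all sopranos: C(13,5) = 1287.
Probability = 1287/11628 = 143/1292.

143/1292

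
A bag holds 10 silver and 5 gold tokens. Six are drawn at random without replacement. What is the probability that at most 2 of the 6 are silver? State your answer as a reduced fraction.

47/1001

Total selections: C(15,6) = 5005.
Favorable selections (at most 2 silver): C(10,1)·C(5,5) + C(10,2)·C(5,4) = 10 + 225 = 235.
Probability = 235/5005 = 47/1001.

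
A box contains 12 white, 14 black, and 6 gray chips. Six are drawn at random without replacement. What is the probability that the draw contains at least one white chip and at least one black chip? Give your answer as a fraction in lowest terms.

121267/129456

There are C(32,6) = 906192 possible draws.
By inclusion-exclusion on the complements, draws missing all white or all black: C(20,6) + C(18,6) − C(6,6) = 38760 + 18564 − 1 = 57323.
So draws with at least one of each: 906192 − 57323 = 848869, probability 848869/906192 = 121267/129456.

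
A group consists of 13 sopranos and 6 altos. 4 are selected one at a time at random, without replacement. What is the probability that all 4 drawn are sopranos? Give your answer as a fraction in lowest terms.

Multiply the conditional probabilities at each draw: 13/19 · 12/18 · 11/17 · 10/16 = 17160/93024 = 715/3876.

715/3876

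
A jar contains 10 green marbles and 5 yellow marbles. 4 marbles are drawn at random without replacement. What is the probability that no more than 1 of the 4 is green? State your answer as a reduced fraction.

There are C(15,4) = 1365 ways to choose the 4.
Favorable selections (no more than 1 green): C(10,0)·C(5,4) + C(10,1)·C(5,3) = 5 + 100 = 105.
Probability = 105/1365 = 1/13.

1/13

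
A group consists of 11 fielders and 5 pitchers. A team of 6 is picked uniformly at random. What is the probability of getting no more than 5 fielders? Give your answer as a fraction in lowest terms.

Total selections: C(16,6) = 8008.
The complement is exactly 6 fielders: C(11,6)·C(5,0) = 462.
Probability = 1 − 462/8008 = 7546/8008 = 49/52.

49/52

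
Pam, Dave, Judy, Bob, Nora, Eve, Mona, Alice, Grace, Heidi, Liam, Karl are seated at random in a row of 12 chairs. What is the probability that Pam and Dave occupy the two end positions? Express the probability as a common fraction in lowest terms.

There are 12! = 479001600 arrangements.
Place Pam and Dave at the ends in 2 ways, arrange the remaining 10 in 10! = 3628800 ways: 2·3628800 = 7257600.
Probability = 7257600/479001600 = 1/66.

1/66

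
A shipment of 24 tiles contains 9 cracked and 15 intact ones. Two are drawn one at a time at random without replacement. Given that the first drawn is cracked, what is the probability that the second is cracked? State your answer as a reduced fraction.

After removing one cracked, 23 remain: 8 cracked and 15 intact.
So the probability the next is cracked is 8/23.

8/23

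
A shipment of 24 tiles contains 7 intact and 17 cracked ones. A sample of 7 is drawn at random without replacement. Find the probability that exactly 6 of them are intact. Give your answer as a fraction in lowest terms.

The sample space is all 7-subsets of the 24: C(24,7) = 346104.
Selections with exactly 6 intact: choose 6 of the 7 intact and 1 of the 17 cracked, C(7,6)·C(17,1) = 7·17 = 119.
Probability = 119/346104.

119/346104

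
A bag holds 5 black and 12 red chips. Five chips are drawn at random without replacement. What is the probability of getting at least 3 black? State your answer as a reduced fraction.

There are C(17,5) = 6188 ways to choose the 5.
Favorable selections (at least 3 black): C(5,3)·C(12,2) + C(5,4)·C(12,1) + C(5,5)·C(12,0) = 660 + 60 + 1 = 721.
Probability = 721/6188 = 103/884.

103/884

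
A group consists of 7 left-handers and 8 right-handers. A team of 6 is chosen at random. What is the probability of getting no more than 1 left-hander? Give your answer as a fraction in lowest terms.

12/143

There are C(15,6) = 5005 ways to choose the 6.
Favorable selections (no more than 1 left-hander): C(7,0)·C(8,6) + C(7,1)·C(8,5) = 28 + 392 = 420.
Probability = 420/5005 = 12/143.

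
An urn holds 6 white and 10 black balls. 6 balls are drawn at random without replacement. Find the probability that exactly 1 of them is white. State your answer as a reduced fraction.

Total number of selections: C(16,6) = 8008.
Selections with exactly 1 white: choose 1 of the 6 white and 5 of the 10 black, C(6,1)·C(10,5) = 6·252 = 1512.
Probability = 1512/8008 = 27/143.

27/143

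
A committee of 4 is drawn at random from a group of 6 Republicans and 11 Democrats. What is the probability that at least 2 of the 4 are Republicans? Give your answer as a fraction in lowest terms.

53/119

Total selections: C(17,4) = 2380.
Count the complement (fewer than 2 Republicans): C(6,0)·C(11,4) + C(6,1)·C(11,3) = 330 + 990 = 1320.
Probability = 1 − 1320/2380 = 1060/2380 = 53/119.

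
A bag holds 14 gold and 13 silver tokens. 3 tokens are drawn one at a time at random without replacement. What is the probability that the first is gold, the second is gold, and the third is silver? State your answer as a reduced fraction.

91/675

Multiply the conditional probabilities at each draw: 14/27 · 13/26 · 13/25 = 2366/17550 = 91/675.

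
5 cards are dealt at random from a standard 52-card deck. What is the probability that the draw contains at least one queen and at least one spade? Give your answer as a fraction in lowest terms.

229297/866320

There are C(52,5) = 2598960 possible draws.
By inclusion-exclusion on the complements, draws missing all queens or all spades: C(48,5) + C(39,5) − C(36,5) = 1712304 + 575757 − 376992 = 1911069.
So draws with at least one of each: 2598960 − 1911069 = 687891, probability 687891/2598960 = 229297/866320.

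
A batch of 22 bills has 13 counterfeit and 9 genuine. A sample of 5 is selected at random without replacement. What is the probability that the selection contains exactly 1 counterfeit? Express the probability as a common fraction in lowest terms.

13/209

There are C(22,5) = 26334 ways to choose 5 from 22.
Selections with exactly 1 counterfeit: choose 1 of the 13 counterfeit and 4 of the 9 genuine, C(13,1)·C(9,4) = 13·126 = 1638.
Probability = 1638/26334 = 13/209.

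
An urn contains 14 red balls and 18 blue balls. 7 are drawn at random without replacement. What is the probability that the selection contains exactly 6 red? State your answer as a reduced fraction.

There are C(32,7) = 3365856 ways to choose 7 from 32.
Selections with exactly 6 red: choose 6 of the 14 red and 1 of the 18 blue, C(14,6)·C(18,1) = 3003·18 = 54054.
Probability = 54054/3365856 = 231/14384.

231/14384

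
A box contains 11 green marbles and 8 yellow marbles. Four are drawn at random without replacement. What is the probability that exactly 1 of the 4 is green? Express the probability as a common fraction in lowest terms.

There are C(19,4) = 3876 ways to choose 4 from 19.
Selections with exactly 1 green: choose 1 of the 11 green and 3 of the 8 yellow, C(11,1)·C(8,3) = 11·56 = 616.
Probability = 616/3876 = 154/969.

154/969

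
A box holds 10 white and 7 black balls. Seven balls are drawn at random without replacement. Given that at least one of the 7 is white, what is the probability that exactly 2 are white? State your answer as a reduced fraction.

945/19447

Work in counts. Selections with at least one white: C(17,7) − C(7,7) = 19448 − 1 = 19447.
Of those, selections where exactly 2 are white: C(10,2)·C(7,5) = 45·21 = 945.
Conditional probability = 945/19447.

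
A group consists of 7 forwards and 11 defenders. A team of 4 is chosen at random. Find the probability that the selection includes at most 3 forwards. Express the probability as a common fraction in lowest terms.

Total selections: C(18,4) = 3060.
Favorable selections (at most 3 forwards): C(7,0)·C(11,4) + C(7,1)·C(11,3) + C(7,2)·C(11,2) + C(7,3)·C(11,1) = 330 + 1155 + 1155 + 385 = 3025.
Probability = 3025/3060 = 605/612.

605/612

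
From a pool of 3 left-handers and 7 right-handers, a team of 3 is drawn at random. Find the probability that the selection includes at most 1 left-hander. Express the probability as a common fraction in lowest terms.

49/60

There are C(10,3) = 120 ways to choose the 3.
Favorable selections (at most 1 left-hander): C(3,0)·C(7,3) + C(3,1)·C(7,2) = 35 + 63 = 98.
Probability = 98/120 = 49/60.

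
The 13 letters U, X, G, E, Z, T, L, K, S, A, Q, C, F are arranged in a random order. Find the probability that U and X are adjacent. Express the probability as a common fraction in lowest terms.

There are 13! = 6227020800 arrangements.
Treat U and X as a block: 12! arrangements of the blocks × 2 orders within the block = 2·479001600 = 958003200.
Probability = 958003200/6227020800 = 2/13.

2/13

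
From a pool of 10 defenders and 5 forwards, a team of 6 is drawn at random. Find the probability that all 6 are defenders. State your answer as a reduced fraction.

6/143

There are C(15,6) = 5005 possible selections.
Selections with all defenders: C(10,6) = 210.
Probability = 210/5005 = 6/143.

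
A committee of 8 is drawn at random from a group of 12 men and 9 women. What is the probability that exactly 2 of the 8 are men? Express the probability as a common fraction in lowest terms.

44/1615

There are C(21,8) = 203490 ways to choose 8 from 21.
Selections with exactly 2 men: choose 2 of the 12 men and 6 of the 9 women, C(12,2)·C(9,6) = 66·84 = 5544.
Probability = 5544/203490 = 44/1615.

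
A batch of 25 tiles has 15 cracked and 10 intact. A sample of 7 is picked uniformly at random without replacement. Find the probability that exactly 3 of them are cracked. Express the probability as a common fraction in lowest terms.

There are C(25,7) = 480700 ways to choose 7 from 25.
Selections with exactly 3 cracked: choose 3 of the 15 cracked and 4 of the 10 intact, C(15,3)·C(10,4) = 455·210 = 95550.
Probability = 95550/480700 = 1911/9614.

1911/9614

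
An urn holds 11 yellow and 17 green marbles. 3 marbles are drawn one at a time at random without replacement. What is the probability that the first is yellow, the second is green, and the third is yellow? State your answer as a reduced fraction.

Multiply the conditional probabilities at each draw: 11/28 · 17/27 · 10/26 = 1870/19656 = 935/9828.

935/9828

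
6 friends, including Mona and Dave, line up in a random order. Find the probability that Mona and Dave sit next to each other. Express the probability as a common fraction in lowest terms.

There are 6! = 720 arrangements.
Treat Mona and Dave as a block: 5! arrangements of the blocks × 2 orders within the block = 2·120 = 240.
Probability = 240/720 = 1/3.

1/3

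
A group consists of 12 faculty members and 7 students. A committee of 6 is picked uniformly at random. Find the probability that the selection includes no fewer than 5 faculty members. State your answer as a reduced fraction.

77/323

There are C(19,6) = 27132 ways to choose the 6.
Favorable selections (no fewer than 5 faculty members): C(12,5)·C(7,1) + C(12,6)·C(7,0) = 5544 + 924 = 6468.
Probability = 6468/27132 = 77/323.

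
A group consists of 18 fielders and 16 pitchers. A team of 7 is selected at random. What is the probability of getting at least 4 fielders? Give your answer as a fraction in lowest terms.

Total selections: C(34,7) = 5379616.
Favorable selections (at least 4 fielders): C(18,4)·C(16,3) + C(18,5)·C(16,2) + C(18,6)·C(16,1) + C(18,7)·C(16,0) = 1713600 + 1028160 + 297024 + 31824 = 3070608.
Probability = 3070608/5379616 = 11289/19778.

11289/19778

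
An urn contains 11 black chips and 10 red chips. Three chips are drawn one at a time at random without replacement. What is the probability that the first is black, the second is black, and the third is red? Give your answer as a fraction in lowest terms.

55/399

Multiply the conditional probabilities at each draw: 11/21 · 10/20 · 10/19 = 1100/7980 = 55/399.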